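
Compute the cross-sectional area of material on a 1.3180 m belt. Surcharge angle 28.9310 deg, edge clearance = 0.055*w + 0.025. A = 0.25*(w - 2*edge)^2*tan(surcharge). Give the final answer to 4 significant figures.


edge = 0.055*1.3180 + 0.025 = 0.09749 m
ew = 1.3180 - 2*0.09749 = 1.12302 m
A = 0.25 * 1.12302^2 * tan(28.9310 deg)
A = 0.1743 m^2


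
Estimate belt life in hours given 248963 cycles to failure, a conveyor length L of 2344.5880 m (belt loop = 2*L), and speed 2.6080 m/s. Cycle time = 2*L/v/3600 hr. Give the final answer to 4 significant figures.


cycle_time = 2 * 2344.5880 / 2.6080 / 3600 = 0.499444 hr
life = 248963 * 0.499444 = 124300 hours


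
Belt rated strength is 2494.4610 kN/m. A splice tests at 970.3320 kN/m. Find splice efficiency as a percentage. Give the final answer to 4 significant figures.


Eff = 970.3320 / 2494.4610 * 100
Eff = 38.90 %


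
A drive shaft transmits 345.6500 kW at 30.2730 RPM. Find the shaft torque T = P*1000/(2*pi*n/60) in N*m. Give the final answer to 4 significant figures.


omega = 2*pi*30.2730/60 = 3.17018 rad/s
T = 345.6500*1000 / 3.17018
T = 109000 N*m


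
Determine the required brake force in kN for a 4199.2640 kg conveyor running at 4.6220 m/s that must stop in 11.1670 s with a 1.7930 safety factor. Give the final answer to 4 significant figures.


F = 4199.2640 * 4.6220 / 11.1670 * 1.7930 / 1000
F = 3.116 kN


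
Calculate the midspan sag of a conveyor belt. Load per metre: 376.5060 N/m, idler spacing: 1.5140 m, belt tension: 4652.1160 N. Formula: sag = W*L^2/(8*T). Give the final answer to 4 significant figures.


sag = 376.5060 * 1.5140^2 / (8 * 4652.1160)
sag = 0.02319 m


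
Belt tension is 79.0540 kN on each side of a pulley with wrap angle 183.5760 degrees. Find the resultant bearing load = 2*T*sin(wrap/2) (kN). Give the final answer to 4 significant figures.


F = 2 * 79.0540 * sin(183.5760/2 deg)
F = 158.0 kN


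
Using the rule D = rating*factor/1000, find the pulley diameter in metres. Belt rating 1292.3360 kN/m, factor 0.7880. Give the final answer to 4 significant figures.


D = 1292.3360 * 0.7880 / 1000
D = 1.018 m


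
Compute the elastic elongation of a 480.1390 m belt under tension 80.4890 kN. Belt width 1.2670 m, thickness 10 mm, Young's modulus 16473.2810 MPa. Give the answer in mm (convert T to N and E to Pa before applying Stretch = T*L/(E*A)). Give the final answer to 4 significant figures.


A = 1.2670 * 0.01 = 0.01267 m^2
Stretch = 80.4890*1000 * 480.1390 / (16473.2810e6 * 0.01267) * 1000
Stretch = 185.2 mm


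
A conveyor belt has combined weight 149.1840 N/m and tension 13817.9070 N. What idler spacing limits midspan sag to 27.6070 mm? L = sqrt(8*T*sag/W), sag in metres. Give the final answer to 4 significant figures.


sag = 27.6070/1000 = 0.027607 m
L = sqrt(8 * 13817.9070 * 0.027607 / 149.1840)
L = 4.523 m


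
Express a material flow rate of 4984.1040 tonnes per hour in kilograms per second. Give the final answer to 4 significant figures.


m_dot = 4984.1040 * 1000 / 3600
m_dot = 1384 kg/s


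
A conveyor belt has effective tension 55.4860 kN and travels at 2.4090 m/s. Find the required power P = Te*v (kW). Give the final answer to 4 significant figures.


P = Te * v = 55.4860 * 2.4090
P = 133.7 kW


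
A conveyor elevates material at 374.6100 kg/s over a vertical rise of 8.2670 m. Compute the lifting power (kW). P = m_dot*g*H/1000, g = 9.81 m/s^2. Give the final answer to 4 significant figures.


P = 374.6100 * 9.81 * 8.2670 / 1000
P = 30.38 kW


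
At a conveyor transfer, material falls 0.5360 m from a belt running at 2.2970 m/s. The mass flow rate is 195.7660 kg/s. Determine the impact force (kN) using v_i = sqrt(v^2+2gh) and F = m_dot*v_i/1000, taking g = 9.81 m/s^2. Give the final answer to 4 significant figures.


v_i = sqrt(2.2970^2 + 2*9.81*0.5360) = 3.97398 m/s
F = 195.7660 * 3.97398 / 1000
F = 0.7780 kN


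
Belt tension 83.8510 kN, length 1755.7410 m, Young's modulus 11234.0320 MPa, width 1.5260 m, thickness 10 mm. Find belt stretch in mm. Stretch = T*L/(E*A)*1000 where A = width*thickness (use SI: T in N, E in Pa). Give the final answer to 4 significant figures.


A = 1.5260 * 0.01 = 0.01526 m^2
Stretch = 83.8510*1000 * 1755.7410 / (11234.0320e6 * 0.01526) * 1000
Stretch = 858.8 mm


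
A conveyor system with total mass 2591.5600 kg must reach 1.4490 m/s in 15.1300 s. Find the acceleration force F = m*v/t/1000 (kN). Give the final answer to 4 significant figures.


F = 2591.5600 * 1.4490 / 15.1300 / 1000
F = 0.2482 kN


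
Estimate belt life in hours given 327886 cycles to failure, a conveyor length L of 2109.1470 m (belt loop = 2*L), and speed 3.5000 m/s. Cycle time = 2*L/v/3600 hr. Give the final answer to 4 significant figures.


cycle_time = 2 * 2109.1470 / 3.5000 / 3600 = 0.334785 hr
life = 327886 * 0.334785 = 109800 hours


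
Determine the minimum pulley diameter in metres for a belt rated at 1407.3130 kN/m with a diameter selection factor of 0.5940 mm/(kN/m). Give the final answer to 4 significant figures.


D = 1407.3130 * 0.5940 / 1000
D = 0.8359 m


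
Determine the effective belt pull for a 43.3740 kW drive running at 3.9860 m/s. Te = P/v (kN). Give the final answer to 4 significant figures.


Te = P / v = 43.3740 / 3.9860
Te = 10.88 kN


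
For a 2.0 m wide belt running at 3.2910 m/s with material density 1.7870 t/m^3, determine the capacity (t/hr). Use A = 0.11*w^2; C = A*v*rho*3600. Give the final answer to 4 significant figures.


A = 0.11 * 2.0^2 = 0.44 m^2
C = 0.44 * 3.2910 * 1.7870 * 3600
C = 9316 t/hr


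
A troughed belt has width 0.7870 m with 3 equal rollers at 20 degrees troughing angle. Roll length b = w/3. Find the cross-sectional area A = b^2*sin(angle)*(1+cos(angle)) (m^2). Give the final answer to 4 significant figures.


b = 0.7870/3 = 0.262333 m
A = 0.262333^2 * sin(20 deg) * (1 + cos(20 deg))
A = 0.04566 m^2


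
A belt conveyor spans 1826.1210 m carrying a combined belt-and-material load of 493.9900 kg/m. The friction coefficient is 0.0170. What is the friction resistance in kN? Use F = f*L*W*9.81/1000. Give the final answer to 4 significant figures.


F = 0.0170 * 1826.1210 * 493.9900 * 9.81 / 1000
F = 150.4 kN


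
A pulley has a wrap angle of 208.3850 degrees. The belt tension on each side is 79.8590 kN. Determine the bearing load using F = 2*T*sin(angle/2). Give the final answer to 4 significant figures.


F = 2 * 79.8590 * sin(208.3850/2 deg)
F = 154.8 kN


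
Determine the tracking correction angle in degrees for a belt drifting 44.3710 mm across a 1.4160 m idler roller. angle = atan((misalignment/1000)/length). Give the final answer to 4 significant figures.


misalign_m = 44.3710 / 1000 = 0.044371 m
angle = atan(0.044371 / 1.4160)
angle = 1.795 deg


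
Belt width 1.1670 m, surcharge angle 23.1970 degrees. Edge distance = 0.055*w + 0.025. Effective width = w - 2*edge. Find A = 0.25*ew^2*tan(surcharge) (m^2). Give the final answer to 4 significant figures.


edge = 0.055*1.1670 + 0.025 = 0.089185 m
ew = 1.1670 - 2*0.089185 = 0.98863 m
A = 0.25 * 0.98863^2 * tan(23.1970 deg)
A = 0.1047 m^2


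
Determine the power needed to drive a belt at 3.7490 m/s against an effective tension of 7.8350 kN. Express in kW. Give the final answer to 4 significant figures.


P = Te * v = 7.8350 * 3.7490
P = 29.37 kW


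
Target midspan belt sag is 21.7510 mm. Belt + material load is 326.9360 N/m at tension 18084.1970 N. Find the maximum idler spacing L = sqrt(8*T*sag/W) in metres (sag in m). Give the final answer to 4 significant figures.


sag = 21.7510/1000 = 0.021751 m
L = sqrt(8 * 18084.1970 * 0.021751 / 326.9360)
L = 3.102 m


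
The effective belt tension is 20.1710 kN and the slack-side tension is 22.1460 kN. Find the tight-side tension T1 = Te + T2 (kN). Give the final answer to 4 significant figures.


T1 = Te + T2 = 20.1710 + 22.1460
T1 = 42.32 kN


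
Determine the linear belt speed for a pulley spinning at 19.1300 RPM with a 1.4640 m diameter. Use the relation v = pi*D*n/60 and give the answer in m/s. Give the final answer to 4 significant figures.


v = pi * 1.4640 * 19.1300 / 60
v = 1.466 m/s


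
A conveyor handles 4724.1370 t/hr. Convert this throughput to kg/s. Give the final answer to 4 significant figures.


m_dot = 4724.1370 * 1000 / 3600
m_dot = 1312 kg/s


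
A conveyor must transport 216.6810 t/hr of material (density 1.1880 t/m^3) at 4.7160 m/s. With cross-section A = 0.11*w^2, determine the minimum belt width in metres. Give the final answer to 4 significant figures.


A_req = 216.6810 / (4.7160 * 1.1880 * 3600) = 0.0107431 m^2
w = sqrt(0.0107431 / 0.11)
w = 0.3125 m


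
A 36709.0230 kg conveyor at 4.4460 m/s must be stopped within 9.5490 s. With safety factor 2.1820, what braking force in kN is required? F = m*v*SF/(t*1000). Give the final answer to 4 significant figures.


F = 36709.0230 * 4.4460 / 9.5490 * 2.1820 / 1000
F = 37.29 kN


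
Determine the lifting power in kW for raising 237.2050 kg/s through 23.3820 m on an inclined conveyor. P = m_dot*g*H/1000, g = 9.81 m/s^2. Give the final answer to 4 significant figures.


P = 237.2050 * 9.81 * 23.3820 / 1000
P = 54.41 kW


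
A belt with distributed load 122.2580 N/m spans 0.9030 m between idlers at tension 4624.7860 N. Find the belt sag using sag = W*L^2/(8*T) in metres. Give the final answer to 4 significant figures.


sag = 122.2580 * 0.9030^2 / (8 * 4624.7860)
sag = 0.002694 m


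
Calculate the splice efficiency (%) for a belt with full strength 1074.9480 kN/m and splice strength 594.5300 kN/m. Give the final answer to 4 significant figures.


Eff = 594.5300 / 1074.9480 * 100
Eff = 55.31 %


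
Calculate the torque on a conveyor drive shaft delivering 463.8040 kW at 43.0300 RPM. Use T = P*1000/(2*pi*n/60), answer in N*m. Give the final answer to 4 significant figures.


omega = 2*pi*43.0300/60 = 4.50609 rad/s
T = 463.8040*1000 / 4.50609
T = 102900 N*m


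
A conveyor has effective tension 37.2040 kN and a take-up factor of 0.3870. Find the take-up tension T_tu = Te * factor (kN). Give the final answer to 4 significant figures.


T_tu = 37.2040 * 0.3870
T_tu = 14.40 kN


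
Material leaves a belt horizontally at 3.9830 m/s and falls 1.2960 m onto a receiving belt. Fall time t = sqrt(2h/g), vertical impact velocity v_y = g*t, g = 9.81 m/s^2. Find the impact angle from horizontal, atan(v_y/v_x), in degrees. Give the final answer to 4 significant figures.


t = sqrt(2*1.2960/9.81) = 0.514024 s
v_y = 9.81 * 0.514024 = 5.04258 m/s
angle = atan(5.04258 / 3.9830) = 51.70 deg


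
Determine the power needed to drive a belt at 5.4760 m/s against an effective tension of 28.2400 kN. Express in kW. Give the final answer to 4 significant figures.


P = Te * v = 28.2400 * 5.4760
P = 154.6 kW


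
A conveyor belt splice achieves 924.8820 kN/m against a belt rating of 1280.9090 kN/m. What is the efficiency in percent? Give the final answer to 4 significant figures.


Eff = 924.8820 / 1280.9090 * 100
Eff = 72.21 %


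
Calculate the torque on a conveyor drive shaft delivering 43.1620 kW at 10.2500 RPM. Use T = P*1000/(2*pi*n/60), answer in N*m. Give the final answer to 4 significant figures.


omega = 2*pi*10.2500/60 = 1.07338 rad/s
T = 43.1620*1000 / 1.07338
T = 40210 N*m


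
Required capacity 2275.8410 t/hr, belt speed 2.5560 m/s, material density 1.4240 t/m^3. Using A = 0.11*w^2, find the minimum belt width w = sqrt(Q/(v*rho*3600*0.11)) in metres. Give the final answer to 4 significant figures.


A_req = 2275.8410 / (2.5560 * 1.4240 * 3600) = 0.173688 m^2
w = sqrt(0.173688 / 0.11)
w = 1.257 m


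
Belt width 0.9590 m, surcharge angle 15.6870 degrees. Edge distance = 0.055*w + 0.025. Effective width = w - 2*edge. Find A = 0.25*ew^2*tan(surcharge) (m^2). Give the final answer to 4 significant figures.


edge = 0.055*0.9590 + 0.025 = 0.077745 m
ew = 0.9590 - 2*0.077745 = 0.80351 m
A = 0.25 * 0.80351^2 * tan(15.6870 deg)
A = 0.04533 m^2


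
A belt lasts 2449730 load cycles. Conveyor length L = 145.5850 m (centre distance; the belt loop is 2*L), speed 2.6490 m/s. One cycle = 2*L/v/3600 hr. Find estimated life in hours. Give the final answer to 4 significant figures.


cycle_time = 2 * 145.5850 / 2.6490 / 3600 = 0.0305325 hr
life = 2449730 * 0.0305325 = 74800 hours


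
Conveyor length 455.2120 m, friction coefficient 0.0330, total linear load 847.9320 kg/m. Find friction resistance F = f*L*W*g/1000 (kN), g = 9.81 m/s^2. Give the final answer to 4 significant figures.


F = 0.0330 * 455.2120 * 847.9320 * 9.81 / 1000
F = 125.0 kN


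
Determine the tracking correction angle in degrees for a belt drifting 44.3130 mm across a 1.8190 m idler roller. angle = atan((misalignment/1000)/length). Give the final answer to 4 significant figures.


misalign_m = 44.3130 / 1000 = 0.044313 m
angle = atan(0.044313 / 1.8190)
angle = 1.396 deg


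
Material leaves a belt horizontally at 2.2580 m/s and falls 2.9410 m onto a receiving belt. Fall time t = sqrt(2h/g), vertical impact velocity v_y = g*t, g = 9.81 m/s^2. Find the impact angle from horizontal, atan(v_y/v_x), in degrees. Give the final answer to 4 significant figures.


t = sqrt(2*2.9410/9.81) = 0.774333 s
v_y = 9.81 * 0.774333 = 7.59621 m/s
angle = atan(7.59621 / 2.2580) = 73.45 deg


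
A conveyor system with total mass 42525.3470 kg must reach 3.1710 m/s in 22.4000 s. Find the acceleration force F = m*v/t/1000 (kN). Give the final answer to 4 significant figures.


F = 42525.3470 * 3.1710 / 22.4000 / 1000
F = 6.020 kN


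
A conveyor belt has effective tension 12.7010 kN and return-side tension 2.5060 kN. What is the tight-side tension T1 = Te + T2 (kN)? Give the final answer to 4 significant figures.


T1 = Te + T2 = 12.7010 + 2.5060
T1 = 15.21 kN


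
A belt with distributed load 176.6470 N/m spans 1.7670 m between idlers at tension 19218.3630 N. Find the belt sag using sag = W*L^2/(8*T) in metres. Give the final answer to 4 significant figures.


sag = 176.6470 * 1.7670^2 / (8 * 19218.3630)
sag = 0.003587 m


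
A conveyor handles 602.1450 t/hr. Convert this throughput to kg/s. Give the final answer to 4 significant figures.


m_dot = 602.1450 * 1000 / 3600
m_dot = 167.3 kg/s


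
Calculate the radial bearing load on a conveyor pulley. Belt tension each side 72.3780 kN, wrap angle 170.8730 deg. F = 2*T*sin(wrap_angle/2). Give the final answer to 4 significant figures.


F = 2 * 72.3780 * sin(170.8730/2 deg)
F = 144.3 kN


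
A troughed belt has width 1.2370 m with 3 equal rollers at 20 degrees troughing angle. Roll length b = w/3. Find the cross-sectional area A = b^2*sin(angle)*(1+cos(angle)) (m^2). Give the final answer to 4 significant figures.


b = 1.2370/3 = 0.412333 m
A = 0.412333^2 * sin(20 deg) * (1 + cos(20 deg))
A = 0.1128 m^2


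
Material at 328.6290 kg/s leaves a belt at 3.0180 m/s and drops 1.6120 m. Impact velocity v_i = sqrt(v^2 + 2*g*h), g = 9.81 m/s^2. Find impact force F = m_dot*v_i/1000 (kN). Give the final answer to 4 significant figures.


v_i = sqrt(3.0180^2 + 2*9.81*1.6120) = 6.38246 m/s
F = 328.6290 * 6.38246 / 1000
F = 2.097 kN


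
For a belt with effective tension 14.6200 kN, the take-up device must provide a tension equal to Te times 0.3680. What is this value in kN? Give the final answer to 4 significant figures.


T_tu = 14.6200 * 0.3680
T_tu = 5.380 kN


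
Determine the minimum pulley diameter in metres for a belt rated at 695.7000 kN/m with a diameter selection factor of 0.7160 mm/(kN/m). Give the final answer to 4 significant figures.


D = 695.7000 * 0.7160 / 1000
D = 0.4981 m


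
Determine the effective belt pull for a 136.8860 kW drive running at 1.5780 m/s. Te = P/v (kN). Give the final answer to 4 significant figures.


Te = P / v = 136.8860 / 1.5780
Te = 86.75 kN


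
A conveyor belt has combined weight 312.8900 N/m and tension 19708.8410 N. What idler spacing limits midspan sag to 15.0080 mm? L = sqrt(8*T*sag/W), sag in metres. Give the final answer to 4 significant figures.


sag = 15.0080/1000 = 0.015008 m
L = sqrt(8 * 19708.8410 * 0.015008 / 312.8900)
L = 2.750 m


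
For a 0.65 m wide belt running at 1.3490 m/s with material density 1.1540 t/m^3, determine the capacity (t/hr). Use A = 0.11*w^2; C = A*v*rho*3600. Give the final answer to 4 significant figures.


A = 0.11 * 0.65^2 = 0.046475 m^2
C = 0.046475 * 1.3490 * 1.1540 * 3600
C = 260.5 t/hr


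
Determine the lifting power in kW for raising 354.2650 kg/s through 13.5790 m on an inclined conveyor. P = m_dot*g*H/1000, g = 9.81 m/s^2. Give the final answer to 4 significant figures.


P = 354.2650 * 9.81 * 13.5790 / 1000
P = 47.19 kW


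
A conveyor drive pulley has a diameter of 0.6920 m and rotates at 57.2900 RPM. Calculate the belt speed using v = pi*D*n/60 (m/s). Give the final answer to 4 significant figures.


v = pi * 0.6920 * 57.2900 / 60
v = 2.076 m/s


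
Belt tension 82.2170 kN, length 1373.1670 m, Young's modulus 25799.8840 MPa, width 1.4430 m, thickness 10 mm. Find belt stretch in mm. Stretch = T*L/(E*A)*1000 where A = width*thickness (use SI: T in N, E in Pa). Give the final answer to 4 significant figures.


A = 1.4430 * 0.01 = 0.01443 m^2
Stretch = 82.2170*1000 * 1373.1670 / (25799.8840e6 * 0.01443) * 1000
Stretch = 303.3 mm


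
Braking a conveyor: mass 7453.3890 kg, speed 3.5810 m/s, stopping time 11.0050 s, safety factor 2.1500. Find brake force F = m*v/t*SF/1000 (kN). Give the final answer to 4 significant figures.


F = 7453.3890 * 3.5810 / 11.0050 * 2.1500 / 1000
F = 5.214 kN


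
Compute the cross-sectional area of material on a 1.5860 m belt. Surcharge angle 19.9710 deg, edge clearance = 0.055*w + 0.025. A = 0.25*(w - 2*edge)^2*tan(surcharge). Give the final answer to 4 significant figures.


edge = 0.055*1.5860 + 0.025 = 0.11223 m
ew = 1.5860 - 2*0.11223 = 1.36154 m
A = 0.25 * 1.36154^2 * tan(19.9710 deg)
A = 0.1684 m^2


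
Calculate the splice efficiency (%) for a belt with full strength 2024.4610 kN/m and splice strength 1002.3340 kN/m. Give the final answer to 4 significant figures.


Eff = 1002.3340 / 2024.4610 * 100
Eff = 49.51 %


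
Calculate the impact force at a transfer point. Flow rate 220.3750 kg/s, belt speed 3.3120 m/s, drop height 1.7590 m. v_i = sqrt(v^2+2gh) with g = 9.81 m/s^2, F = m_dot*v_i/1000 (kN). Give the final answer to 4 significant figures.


v_i = sqrt(3.3120^2 + 2*9.81*1.7590) = 6.74395 m/s
F = 220.3750 * 6.74395 / 1000
F = 1.486 kN


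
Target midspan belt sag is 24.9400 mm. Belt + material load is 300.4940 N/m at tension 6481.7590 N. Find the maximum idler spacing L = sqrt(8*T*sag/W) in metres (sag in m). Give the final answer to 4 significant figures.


sag = 24.9400/1000 = 0.024940 m
L = sqrt(8 * 6481.7590 * 0.024940 / 300.4940)
L = 2.075 m


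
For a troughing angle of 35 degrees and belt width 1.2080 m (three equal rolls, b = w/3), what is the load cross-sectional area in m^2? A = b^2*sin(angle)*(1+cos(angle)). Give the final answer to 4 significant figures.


b = 1.2080/3 = 0.402667 m
A = 0.402667^2 * sin(35 deg) * (1 + cos(35 deg))
A = 0.1692 m^2


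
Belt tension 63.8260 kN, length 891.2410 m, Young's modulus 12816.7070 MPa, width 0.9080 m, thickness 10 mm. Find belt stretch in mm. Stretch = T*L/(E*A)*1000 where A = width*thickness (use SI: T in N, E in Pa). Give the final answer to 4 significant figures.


A = 0.9080 * 0.01 = 0.00908 m^2
Stretch = 63.8260*1000 * 891.2410 / (12816.7070e6 * 0.00908) * 1000
Stretch = 488.8 mm


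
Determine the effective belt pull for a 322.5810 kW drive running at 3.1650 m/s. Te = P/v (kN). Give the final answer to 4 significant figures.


Te = P / v = 322.5810 / 3.1650
Te = 101.9 kN


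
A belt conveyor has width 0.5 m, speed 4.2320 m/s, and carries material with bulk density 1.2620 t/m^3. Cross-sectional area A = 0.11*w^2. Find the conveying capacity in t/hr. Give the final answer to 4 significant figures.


A = 0.11 * 0.5^2 = 0.0275 m^2
C = 0.0275 * 4.2320 * 1.2620 * 3600
C = 528.7 t/hr


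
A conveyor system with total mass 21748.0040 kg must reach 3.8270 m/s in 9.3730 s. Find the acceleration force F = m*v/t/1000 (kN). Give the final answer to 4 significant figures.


F = 21748.0040 * 3.8270 / 9.3730 / 1000
F = 8.880 kN


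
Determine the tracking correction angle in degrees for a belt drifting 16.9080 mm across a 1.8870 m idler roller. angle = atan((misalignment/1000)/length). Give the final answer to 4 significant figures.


misalign_m = 16.9080 / 1000 = 0.016908 m
angle = atan(0.016908 / 1.8870)
angle = 0.5134 deg


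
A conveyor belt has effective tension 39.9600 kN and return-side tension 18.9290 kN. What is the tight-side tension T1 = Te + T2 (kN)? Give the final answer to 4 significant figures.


T1 = Te + T2 = 39.9600 + 18.9290
T1 = 58.89 kN


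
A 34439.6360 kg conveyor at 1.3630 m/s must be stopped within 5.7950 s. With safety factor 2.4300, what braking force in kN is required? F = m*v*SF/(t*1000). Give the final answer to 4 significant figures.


F = 34439.6360 * 1.3630 / 5.7950 * 2.4300 / 1000
F = 19.68 kN


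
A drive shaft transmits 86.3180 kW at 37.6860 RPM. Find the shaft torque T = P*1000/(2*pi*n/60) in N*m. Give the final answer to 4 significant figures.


omega = 2*pi*37.6860/60 = 3.94647 rad/s
T = 86.3180*1000 / 3.94647
T = 21870 N*m


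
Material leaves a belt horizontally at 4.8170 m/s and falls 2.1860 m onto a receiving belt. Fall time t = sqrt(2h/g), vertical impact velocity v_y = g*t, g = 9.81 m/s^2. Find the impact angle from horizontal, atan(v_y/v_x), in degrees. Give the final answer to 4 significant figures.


t = sqrt(2*2.1860/9.81) = 0.667583 s
v_y = 9.81 * 0.667583 = 6.54899 m/s
angle = atan(6.54899 / 4.8170) = 53.66 deg


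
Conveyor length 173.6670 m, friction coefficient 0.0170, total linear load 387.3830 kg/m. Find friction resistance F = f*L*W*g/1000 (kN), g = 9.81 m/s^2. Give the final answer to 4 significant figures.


F = 0.0170 * 173.6670 * 387.3830 * 9.81 / 1000
F = 11.22 kN


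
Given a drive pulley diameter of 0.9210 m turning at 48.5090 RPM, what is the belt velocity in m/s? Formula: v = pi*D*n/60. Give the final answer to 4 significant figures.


v = pi * 0.9210 * 48.5090 / 60
v = 2.339 m/s


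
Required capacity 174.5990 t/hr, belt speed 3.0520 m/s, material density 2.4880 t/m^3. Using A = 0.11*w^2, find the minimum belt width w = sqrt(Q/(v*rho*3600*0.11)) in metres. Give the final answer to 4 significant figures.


A_req = 174.5990 / (3.0520 * 2.4880 * 3600) = 0.00638711 m^2
w = sqrt(0.00638711 / 0.11)
w = 0.2410 m


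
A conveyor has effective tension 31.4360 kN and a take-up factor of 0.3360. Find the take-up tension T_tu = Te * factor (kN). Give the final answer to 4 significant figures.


T_tu = 31.4360 * 0.3360
T_tu = 10.56 kN


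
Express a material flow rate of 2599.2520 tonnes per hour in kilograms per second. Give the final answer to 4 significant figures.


m_dot = 2599.2520 * 1000 / 3600
m_dot = 722.0 kg/s


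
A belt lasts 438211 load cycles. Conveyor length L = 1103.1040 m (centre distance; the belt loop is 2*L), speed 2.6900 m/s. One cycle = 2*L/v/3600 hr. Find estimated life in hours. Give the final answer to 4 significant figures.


cycle_time = 2 * 1103.1040 / 2.6900 / 3600 = 0.22782 hr
life = 438211 * 0.22782 = 99830 hours


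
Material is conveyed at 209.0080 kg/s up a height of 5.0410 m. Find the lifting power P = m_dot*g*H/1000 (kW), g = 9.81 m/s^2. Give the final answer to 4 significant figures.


P = 209.0080 * 9.81 * 5.0410 / 1000
P = 10.34 kW


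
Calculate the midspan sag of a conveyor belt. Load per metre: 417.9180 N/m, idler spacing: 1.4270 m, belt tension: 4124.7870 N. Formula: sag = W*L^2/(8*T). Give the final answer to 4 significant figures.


sag = 417.9180 * 1.4270^2 / (8 * 4124.7870)
sag = 0.02579 m


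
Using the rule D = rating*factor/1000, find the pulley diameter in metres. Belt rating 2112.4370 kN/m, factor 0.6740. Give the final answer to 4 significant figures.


D = 2112.4370 * 0.6740 / 1000
D = 1.424 m


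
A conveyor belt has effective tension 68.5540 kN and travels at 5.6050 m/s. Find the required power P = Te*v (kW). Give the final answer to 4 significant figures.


P = Te * v = 68.5540 * 5.6050
P = 384.2 kW


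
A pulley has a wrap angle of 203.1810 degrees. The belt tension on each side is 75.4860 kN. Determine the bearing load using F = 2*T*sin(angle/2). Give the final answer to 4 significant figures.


F = 2 * 75.4860 * sin(203.1810/2 deg)
F = 147.9 kN


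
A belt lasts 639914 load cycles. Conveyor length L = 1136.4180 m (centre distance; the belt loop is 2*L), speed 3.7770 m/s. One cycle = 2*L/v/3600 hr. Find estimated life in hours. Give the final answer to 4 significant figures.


cycle_time = 2 * 1136.4180 / 3.7770 / 3600 = 0.167155 hr
life = 639914 * 0.167155 = 107000 hours


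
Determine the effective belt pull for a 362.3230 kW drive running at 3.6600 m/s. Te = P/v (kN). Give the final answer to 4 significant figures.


Te = P / v = 362.3230 / 3.6600
Te = 99.00 kN


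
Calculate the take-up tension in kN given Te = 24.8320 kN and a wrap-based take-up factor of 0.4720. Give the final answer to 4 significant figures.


T_tu = 24.8320 * 0.4720
T_tu = 11.72 kN


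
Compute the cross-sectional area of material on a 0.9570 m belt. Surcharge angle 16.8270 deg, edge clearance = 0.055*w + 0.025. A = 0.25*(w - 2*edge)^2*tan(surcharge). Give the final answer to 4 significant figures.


edge = 0.055*0.9570 + 0.025 = 0.077635 m
ew = 0.9570 - 2*0.077635 = 0.80173 m
A = 0.25 * 0.80173^2 * tan(16.8270 deg)
A = 0.04860 m^2


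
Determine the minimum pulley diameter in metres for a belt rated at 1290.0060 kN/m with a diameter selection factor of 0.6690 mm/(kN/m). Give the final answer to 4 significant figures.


D = 1290.0060 * 0.6690 / 1000
D = 0.8630 m


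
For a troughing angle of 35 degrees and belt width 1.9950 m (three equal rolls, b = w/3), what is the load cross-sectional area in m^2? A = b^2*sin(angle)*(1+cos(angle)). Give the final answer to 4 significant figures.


b = 1.9950/3 = 0.665 m
A = 0.665^2 * sin(35 deg) * (1 + cos(35 deg))
A = 0.4614 m^2


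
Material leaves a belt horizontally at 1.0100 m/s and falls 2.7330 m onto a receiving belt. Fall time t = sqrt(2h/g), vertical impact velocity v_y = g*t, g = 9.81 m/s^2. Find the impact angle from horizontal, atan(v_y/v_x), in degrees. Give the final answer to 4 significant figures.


t = sqrt(2*2.7330/9.81) = 0.746449 s
v_y = 9.81 * 0.746449 = 7.32266 m/s
angle = atan(7.32266 / 1.0100) = 82.15 deg


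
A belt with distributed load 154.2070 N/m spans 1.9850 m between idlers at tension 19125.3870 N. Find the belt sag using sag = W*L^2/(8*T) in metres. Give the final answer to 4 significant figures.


sag = 154.2070 * 1.9850^2 / (8 * 19125.3870)
sag = 0.003971 m


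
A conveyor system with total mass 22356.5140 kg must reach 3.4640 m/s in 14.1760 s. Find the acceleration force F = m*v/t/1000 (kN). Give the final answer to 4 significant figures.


F = 22356.5140 * 3.4640 / 14.1760 / 1000
F = 5.463 kN


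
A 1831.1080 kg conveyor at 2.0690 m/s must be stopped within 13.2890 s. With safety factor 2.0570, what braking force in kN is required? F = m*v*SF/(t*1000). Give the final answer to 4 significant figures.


F = 1831.1080 * 2.0690 / 13.2890 * 2.0570 / 1000
F = 0.5864 kN


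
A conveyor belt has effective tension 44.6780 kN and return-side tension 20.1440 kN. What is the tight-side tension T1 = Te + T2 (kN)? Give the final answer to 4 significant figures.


T1 = Te + T2 = 44.6780 + 20.1440
T1 = 64.82 kN


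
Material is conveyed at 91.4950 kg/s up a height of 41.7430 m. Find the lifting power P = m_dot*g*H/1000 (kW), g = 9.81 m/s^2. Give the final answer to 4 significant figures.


P = 91.4950 * 9.81 * 41.7430 / 1000
P = 37.47 kW


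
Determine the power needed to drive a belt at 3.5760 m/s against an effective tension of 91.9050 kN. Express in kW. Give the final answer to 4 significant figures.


P = Te * v = 91.9050 * 3.5760
P = 328.7 kW


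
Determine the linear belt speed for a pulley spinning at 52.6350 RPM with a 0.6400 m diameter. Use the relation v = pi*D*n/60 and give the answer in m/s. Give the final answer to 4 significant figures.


v = pi * 0.6400 * 52.6350 / 60
v = 1.764 m/s


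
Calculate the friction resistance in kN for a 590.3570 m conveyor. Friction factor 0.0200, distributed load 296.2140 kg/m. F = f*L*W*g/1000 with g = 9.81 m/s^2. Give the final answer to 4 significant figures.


F = 0.0200 * 590.3570 * 296.2140 * 9.81 / 1000
F = 34.31 kN


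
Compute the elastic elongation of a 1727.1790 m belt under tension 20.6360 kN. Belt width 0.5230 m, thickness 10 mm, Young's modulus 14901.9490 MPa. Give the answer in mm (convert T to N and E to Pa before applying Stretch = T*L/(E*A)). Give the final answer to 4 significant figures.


A = 0.5230 * 0.01 = 0.00523 m^2
Stretch = 20.6360*1000 * 1727.1790 / (14901.9490e6 * 0.00523) * 1000
Stretch = 457.3 mm


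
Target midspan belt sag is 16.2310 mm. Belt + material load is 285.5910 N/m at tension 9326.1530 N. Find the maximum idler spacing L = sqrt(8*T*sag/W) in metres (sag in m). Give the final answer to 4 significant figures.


sag = 16.2310/1000 = 0.016231 m
L = sqrt(8 * 9326.1530 * 0.016231 / 285.5910)
L = 2.059 m


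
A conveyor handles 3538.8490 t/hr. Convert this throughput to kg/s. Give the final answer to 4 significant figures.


m_dot = 3538.8490 * 1000 / 3600
m_dot = 983.0 kg/s


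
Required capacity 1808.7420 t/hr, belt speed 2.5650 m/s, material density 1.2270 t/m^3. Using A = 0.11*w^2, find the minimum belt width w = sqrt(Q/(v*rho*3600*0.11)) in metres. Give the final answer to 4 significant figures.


A_req = 1808.7420 / (2.5650 * 1.2270 * 3600) = 0.15964 m^2
w = sqrt(0.15964 / 0.11)
w = 1.205 m


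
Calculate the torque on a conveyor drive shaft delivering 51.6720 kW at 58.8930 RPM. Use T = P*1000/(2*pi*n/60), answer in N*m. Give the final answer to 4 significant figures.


omega = 2*pi*58.8930/60 = 6.16726 rad/s
T = 51.6720*1000 / 6.16726
T = 8378 N*m


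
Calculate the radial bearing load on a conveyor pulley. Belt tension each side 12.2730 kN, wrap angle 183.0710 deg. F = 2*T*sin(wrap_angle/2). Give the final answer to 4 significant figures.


F = 2 * 12.2730 * sin(183.0710/2 deg)
F = 24.54 kN


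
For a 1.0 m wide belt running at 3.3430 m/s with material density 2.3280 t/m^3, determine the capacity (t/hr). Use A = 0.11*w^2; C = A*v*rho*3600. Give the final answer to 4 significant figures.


A = 0.11 * 1.0^2 = 0.11 m^2
C = 0.11 * 3.3430 * 2.3280 * 3600
C = 3082 t/hr


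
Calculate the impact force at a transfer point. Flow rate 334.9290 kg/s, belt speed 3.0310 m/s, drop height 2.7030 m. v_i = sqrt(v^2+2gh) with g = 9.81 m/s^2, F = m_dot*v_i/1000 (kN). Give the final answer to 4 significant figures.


v_i = sqrt(3.0310^2 + 2*9.81*2.7030) = 7.88795 m/s
F = 334.9290 * 7.88795 / 1000
F = 2.642 kN


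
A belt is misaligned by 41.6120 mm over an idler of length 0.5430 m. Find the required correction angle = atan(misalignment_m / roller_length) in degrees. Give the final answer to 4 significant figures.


misalign_m = 41.6120 / 1000 = 0.041612 m
angle = atan(0.041612 / 0.5430)
angle = 4.382 deg


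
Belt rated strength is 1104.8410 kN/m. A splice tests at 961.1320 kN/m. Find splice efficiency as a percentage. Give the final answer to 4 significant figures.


Eff = 961.1320 / 1104.8410 * 100
Eff = 86.99 %


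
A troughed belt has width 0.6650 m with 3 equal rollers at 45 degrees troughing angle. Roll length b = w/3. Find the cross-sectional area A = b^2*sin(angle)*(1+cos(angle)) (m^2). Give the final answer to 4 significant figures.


b = 0.6650/3 = 0.221667 m
A = 0.221667^2 * sin(45 deg) * (1 + cos(45 deg))
A = 0.05931 m^2


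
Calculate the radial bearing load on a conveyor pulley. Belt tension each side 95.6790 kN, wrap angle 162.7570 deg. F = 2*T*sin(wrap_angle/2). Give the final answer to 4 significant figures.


F = 2 * 95.6790 * sin(162.7570/2 deg)
F = 189.2 kN


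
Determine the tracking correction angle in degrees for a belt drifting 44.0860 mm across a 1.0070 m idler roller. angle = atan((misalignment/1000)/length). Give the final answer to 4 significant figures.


misalign_m = 44.0860 / 1000 = 0.044086 m
angle = atan(0.044086 / 1.0070)
angle = 2.507 deg


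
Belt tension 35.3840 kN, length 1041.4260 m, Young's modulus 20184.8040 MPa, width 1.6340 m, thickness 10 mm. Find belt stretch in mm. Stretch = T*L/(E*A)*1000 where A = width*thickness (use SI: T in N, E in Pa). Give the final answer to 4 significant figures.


A = 1.6340 * 0.01 = 0.01634 m^2
Stretch = 35.3840*1000 * 1041.4260 / (20184.8040e6 * 0.01634) * 1000
Stretch = 111.7 mm


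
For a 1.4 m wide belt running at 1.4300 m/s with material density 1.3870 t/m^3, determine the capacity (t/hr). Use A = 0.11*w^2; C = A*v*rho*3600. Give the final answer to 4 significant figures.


A = 0.11 * 1.4^2 = 0.2156 m^2
C = 0.2156 * 1.4300 * 1.3870 * 3600
C = 1539 t/hr


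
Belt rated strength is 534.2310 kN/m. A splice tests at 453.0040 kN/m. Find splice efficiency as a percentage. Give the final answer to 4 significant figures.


Eff = 453.0040 / 534.2310 * 100
Eff = 84.80 %


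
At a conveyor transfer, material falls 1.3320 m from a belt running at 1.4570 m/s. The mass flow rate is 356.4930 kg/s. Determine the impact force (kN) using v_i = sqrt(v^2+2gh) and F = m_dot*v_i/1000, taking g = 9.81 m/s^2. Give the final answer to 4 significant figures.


v_i = sqrt(1.4570^2 + 2*9.81*1.3320) = 5.3157 m/s
F = 356.4930 * 5.3157 / 1000
F = 1.895 kN


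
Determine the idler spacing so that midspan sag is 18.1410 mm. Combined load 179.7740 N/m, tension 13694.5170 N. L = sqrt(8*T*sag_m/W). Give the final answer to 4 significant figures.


sag = 18.1410/1000 = 0.018141 m
L = sqrt(8 * 13694.5170 * 0.018141 / 179.7740)
L = 3.325 m


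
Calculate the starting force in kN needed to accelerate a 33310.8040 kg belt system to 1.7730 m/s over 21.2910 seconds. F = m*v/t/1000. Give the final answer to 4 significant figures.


F = 33310.8040 * 1.7730 / 21.2910 / 1000
F = 2.774 kN


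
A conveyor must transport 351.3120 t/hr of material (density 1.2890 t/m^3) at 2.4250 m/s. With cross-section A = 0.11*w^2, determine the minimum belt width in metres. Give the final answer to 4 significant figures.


A_req = 351.3120 / (2.4250 * 1.2890 * 3600) = 0.0312195 m^2
w = sqrt(0.0312195 / 0.11)
w = 0.5327 m


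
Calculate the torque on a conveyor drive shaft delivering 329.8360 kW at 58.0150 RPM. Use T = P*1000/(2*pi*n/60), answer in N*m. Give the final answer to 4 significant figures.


omega = 2*pi*58.0150/60 = 6.07532 rad/s
T = 329.8360*1000 / 6.07532
T = 54290 N*m


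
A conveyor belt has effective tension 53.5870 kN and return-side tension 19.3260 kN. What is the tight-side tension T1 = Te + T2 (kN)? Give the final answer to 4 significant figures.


T1 = Te + T2 = 53.5870 + 19.3260
T1 = 72.91 kN


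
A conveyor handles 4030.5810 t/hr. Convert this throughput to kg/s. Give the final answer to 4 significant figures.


m_dot = 4030.5810 * 1000 / 3600
m_dot = 1120 kg/s


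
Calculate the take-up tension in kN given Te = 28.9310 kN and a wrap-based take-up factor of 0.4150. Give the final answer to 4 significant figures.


T_tu = 28.9310 * 0.4150
T_tu = 12.01 kN


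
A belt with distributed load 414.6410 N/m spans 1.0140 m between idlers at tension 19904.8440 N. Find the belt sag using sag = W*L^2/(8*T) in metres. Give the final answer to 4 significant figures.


sag = 414.6410 * 1.0140^2 / (8 * 19904.8440)
sag = 0.002677 m


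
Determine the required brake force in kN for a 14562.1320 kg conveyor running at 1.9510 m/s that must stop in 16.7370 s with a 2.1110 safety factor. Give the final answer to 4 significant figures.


F = 14562.1320 * 1.9510 / 16.7370 * 2.1110 / 1000
F = 3.583 kN


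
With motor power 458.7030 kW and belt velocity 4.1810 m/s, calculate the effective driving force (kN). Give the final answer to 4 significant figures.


Te = P / v = 458.7030 / 4.1810
Te = 109.7 kN


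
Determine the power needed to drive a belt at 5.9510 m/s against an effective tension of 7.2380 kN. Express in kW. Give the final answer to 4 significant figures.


P = Te * v = 7.2380 * 5.9510
P = 43.07 kW


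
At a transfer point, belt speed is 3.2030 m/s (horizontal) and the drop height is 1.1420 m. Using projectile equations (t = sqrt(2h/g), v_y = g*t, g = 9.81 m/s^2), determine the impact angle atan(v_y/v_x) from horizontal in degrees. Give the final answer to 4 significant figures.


t = sqrt(2*1.1420/9.81) = 0.482518 s
v_y = 9.81 * 0.482518 = 4.7335 m/s
angle = atan(4.7335 / 3.2030) = 55.92 deg


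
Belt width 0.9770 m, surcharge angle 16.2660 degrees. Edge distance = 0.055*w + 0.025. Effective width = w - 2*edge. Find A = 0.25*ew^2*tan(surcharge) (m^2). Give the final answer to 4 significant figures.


edge = 0.055*0.9770 + 0.025 = 0.078735 m
ew = 0.9770 - 2*0.078735 = 0.81953 m
A = 0.25 * 0.81953^2 * tan(16.2660 deg)
A = 0.04899 m^2


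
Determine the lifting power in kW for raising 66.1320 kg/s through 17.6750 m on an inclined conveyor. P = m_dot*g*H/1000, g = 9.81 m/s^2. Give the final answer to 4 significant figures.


P = 66.1320 * 9.81 * 17.6750 / 1000
P = 11.47 kW


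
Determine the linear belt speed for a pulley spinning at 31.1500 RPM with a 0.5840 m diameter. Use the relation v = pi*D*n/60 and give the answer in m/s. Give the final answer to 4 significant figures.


v = pi * 0.5840 * 31.1500 / 60
v = 0.9525 m/s


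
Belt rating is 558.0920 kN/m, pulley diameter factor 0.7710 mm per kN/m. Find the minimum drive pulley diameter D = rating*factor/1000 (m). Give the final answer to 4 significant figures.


D = 558.0920 * 0.7710 / 1000
D = 0.4303 m


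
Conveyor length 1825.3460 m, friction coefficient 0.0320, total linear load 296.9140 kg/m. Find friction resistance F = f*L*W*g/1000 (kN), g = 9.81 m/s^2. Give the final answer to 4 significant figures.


F = 0.0320 * 1825.3460 * 296.9140 * 9.81 / 1000
F = 170.1 kN


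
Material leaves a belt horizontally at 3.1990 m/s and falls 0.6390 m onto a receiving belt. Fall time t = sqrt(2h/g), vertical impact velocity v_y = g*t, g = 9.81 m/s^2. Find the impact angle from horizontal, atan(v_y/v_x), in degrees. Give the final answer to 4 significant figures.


t = sqrt(2*0.6390/9.81) = 0.360937 s
v_y = 9.81 * 0.360937 = 3.54079 m/s
angle = atan(3.54079 / 3.1990) = 47.90 deg


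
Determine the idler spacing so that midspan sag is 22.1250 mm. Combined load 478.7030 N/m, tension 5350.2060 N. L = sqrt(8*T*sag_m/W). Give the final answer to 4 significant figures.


sag = 22.1250/1000 = 0.022125 m
L = sqrt(8 * 5350.2060 * 0.022125 / 478.7030)
L = 1.406 m


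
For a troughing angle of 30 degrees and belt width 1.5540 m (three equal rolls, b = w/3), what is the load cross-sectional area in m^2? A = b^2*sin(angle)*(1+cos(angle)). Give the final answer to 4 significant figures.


b = 1.5540/3 = 0.518 m
A = 0.518^2 * sin(30 deg) * (1 + cos(30 deg))
A = 0.2503 m^2


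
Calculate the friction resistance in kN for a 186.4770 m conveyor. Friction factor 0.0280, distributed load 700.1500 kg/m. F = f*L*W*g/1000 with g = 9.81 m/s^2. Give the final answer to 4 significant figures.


F = 0.0280 * 186.4770 * 700.1500 * 9.81 / 1000
F = 35.86 kN


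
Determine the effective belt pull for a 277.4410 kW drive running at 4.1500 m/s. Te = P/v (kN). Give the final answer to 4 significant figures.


Te = P / v = 277.4410 / 4.1500
Te = 66.85 kN
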